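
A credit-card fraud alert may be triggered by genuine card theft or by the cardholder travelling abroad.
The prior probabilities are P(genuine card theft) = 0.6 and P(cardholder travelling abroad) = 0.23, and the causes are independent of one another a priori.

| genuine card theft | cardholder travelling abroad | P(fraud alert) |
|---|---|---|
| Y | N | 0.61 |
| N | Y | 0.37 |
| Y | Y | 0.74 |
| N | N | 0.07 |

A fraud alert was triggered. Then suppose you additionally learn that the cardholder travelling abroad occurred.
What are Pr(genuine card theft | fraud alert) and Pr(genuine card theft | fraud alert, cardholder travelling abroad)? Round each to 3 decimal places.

Pr(genuine card theft | fraud alert) ≈ 0.874; Pr(genuine card theft | fraud alert, cardholder travelling abroad) ≈ 0.750

Enumerate the 4 (genuine card theft, cardholder travelling abroad) configurations and weight by the priors:
  P(fraud alert) = 0.07×0.4×0.77 + 0.37×0.4×0.23 + 0.61×0.6×0.77 + 0.74×0.6×0.23
        = 0.021560 + 0.034040 + 0.281820 + 0.102120 = 0.439540
The terms with genuine card theft present sum to 0.383940, so
  P(genuine card theft | fraud alert) = 0.383940 / 0.439540 ≈ 0.874

With the extra evidence:
Weight on genuine card theft=true, given the evidence: 0.74×0.6 = 0.444000
The normalizing constant is 0.37×0.4 + 0.74×0.6 = 0.592000
P(genuine card theft | fraud alert, cardholder travelling abroad) = 0.444000/0.592000 ≈ 0.750
The drop from 0.874 to 0.750 is the explaining-away (discounting) effect.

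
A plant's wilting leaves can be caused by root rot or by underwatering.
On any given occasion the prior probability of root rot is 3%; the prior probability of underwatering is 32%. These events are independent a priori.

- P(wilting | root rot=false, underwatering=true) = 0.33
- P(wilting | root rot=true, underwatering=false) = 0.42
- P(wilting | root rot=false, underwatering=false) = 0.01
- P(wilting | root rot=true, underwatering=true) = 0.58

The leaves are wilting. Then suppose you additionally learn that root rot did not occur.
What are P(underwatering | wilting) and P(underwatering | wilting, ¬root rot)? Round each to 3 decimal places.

P(underwatering | wilting) ≈ 0.877; P(underwatering | wilting, ¬root rot) ≈ 0.940

By total probability over the 4 (root rot, underwatering) configurations:
  P(wilting) = 0.01×0.97×0.68 + 0.33×0.97×0.32 + 0.42×0.03×0.68 + 0.58×0.03×0.32
        = 0.006596 + 0.102432 + 0.008568 + 0.005568 = 0.123164
Keeping only the underwatering-present terms gives 0.108000, so
  P(underwatering | wilting) = 0.108000 / 0.123164 ≈ 0.877

Now also conditioning on root rot≠true:
P(wilting | ¬root rot) = 0.01×0.68 + 0.33×0.32 = 0.006800 + 0.105600 = 0.112400
The underwatering-present share is 0.33×0.32 = 0.105600.
So P(underwatering | wilting, ¬root rot) = 0.105600/0.112400 ≈ 0.940.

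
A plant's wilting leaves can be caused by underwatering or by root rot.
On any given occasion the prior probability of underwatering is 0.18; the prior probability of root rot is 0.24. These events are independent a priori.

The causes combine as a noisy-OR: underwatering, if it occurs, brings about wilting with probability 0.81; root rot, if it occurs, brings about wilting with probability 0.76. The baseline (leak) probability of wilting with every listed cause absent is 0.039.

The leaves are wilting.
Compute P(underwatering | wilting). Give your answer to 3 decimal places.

Under noisy-OR, P(wilting | causes) = 1 − (1−0.039)·∏(1−qᵢ) over the active causes.
Weight on underwatering=true, given the evidence: 0.111822 + 0.041307 = 0.153129
Denominator P(wilting): 0.039*0.82*0.76 + 0.76936*0.82*0.24 + 0.81741*0.18*0.76 + 0.956178*0.18*0.24 = 0.328844
P(underwatering | wilting) = 0.153129/0.328844 ≈ 0.466

P(underwatering | wilting) ≈ 0.466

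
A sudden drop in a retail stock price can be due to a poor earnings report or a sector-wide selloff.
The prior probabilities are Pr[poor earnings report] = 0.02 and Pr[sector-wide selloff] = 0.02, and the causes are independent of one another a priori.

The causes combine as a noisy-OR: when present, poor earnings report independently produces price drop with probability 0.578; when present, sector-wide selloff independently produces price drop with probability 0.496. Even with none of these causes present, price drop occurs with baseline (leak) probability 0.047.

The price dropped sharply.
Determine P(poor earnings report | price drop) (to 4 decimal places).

P(poor earnings report | price drop) ≈ 0.1787

Under noisy-OR, P(price drop | causes) = 1 − (1−0.047)·∏(1−qᵢ) over the active causes.
P(price drop) = 0.047×0.98×0.98 + 0.519688×0.98×0.02 + 0.597834×0.02×0.98 + 0.797308×0.02×0.02 = 0.045139 + 0.010186 + 0.011718 + 0.000319 = 0.067362
Of this, 0.012037 comes from 0.011718 + 0.000319 (the poor earnings report=true cases).
So P(poor earnings report | price drop) = 0.012037/0.067362 ≈ 0.1787.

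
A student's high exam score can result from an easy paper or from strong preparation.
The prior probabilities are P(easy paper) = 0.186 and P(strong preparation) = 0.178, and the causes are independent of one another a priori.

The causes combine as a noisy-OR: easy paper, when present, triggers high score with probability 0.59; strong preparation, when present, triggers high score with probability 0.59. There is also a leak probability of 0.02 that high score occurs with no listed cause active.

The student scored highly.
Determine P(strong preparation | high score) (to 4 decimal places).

P(strong preparation | high score) ≈ 0.5216

Under noisy-OR, P(high score | causes) = 1 − (1−0.02)·∏(1−qᵢ) over the active causes.
Numerator (weight on configurations with strong preparation): 0.086674 + 0.027654 = 0.114328
Normalizer over all consistent configurations: 0.02·0.814·0.822 + 0.5982·0.814·0.178 + 0.5982·0.186·0.822 + 0.835262·0.186·0.178 = 0.219170
Posterior = 0.114328 / 0.219170 ≈ 0.5216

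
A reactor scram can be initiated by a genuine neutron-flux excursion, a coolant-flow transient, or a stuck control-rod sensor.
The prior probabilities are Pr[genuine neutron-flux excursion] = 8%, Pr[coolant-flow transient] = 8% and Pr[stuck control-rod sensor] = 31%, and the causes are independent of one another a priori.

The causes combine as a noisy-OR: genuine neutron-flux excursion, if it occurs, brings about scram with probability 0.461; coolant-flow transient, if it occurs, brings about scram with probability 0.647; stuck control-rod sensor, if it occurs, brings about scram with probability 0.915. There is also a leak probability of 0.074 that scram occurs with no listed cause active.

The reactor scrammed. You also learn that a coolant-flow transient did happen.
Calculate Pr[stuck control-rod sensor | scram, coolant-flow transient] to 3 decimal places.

Under noisy-OR, P(scram | causes) = 1 − (1−0.074)·∏(1−qᵢ) over the active causes.
P(scram | coolant-flow transient) = 0.673122×0.92×0.69 + 0.972215×0.92×0.31 + 0.823813×0.08×0.69 + 0.985024×0.08×0.31 = 0.427298 + 0.277276 + 0.045474 + 0.024429 = 0.774477
Restricting to configurations with stuck control-rod sensor present: 0.277276 + 0.024429 = 0.301705.
Hence the posterior is 0.301705/0.774477 ≈ 0.390.

Pr[stuck control-rod sensor | scram, coolant-flow transient] ≈ 0.390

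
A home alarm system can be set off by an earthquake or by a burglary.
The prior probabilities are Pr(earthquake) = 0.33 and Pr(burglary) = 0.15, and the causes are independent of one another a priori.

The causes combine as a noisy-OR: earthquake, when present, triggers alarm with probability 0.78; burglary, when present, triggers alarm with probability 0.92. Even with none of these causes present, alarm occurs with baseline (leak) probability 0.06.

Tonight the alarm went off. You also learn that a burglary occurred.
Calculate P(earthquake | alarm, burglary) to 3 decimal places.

Under noisy-OR, P(alarm | causes) = 1 − (1−0.06)·∏(1−qᵢ) over the active causes.
Numerator (weight on configurations with earthquake): 0.983456*0.33 = 0.324540
Denominator P(alarm | burglary): 0.9248*0.67 + 0.983456*0.33 = 0.944156
Posterior = 0.324540 / 0.944156 ≈ 0.344

P(earthquake | alarm, burglary) ≈ 0.344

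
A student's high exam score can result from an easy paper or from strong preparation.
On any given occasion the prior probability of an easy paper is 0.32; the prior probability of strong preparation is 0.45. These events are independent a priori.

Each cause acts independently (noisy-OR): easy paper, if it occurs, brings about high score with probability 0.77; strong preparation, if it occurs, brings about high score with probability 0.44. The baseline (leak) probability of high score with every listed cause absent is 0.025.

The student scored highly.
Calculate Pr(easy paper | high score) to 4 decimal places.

Pr(easy paper | high score) ≈ 0.6390

Under noisy-OR, P(high score | causes) = 1 − (1−0.025)·∏(1−qᵢ) over the active causes.
For the numerator, keep only easy paper=true terms: 0.136532 + 0.125916 = 0.262448
The normalizing constant is 0.025*0.68*0.55 + 0.454*0.68*0.45 + 0.77575*0.32*0.55 + 0.87442*0.32*0.45 = 0.410722
Posterior = 0.262448 / 0.410722 ≈ 0.6390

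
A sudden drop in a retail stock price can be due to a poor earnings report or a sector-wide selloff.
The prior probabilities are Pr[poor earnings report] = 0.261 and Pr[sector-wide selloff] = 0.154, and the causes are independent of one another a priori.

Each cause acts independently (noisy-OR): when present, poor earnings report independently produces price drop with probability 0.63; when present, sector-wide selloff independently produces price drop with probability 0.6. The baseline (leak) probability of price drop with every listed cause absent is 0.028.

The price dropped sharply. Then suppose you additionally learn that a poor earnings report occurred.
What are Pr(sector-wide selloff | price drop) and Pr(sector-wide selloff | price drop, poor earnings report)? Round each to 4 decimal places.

Pr(sector-wide selloff | price drop) ≈ 0.3955; Pr(sector-wide selloff | price drop, poor earnings report) ≈ 0.1957

Under noisy-OR, P(price drop | causes) = 1 − (1−0.028)·∏(1−qᵢ) over the active causes.
P(price drop) = 0.028·0.739·0.846 + 0.6112·0.739·0.154 + 0.64036·0.261·0.846 + 0.856144·0.261·0.154 = 0.017505 + 0.069558 + 0.141395 + 0.034412 = 0.262870
Restricting to configurations with sector-wide selloff present: 0.069558 + 0.034412 = 0.103970.
So P(sector-wide selloff | price drop) = 0.103970/0.262870 ≈ 0.3955.

Now condition on the additional information:
Enumerate both values of sector-wide selloff and weight by the priors:
  P(price drop | poor earnings report) = 0.64036*0.846 + 0.856144*0.154
        = 0.541745 + 0.131846 = 0.673591
Keeping only the sector-wide selloff-present terms gives 0.131846, so
  P(sector-wide selloff | price drop, poor earnings report) = 0.131846 / 0.673591 ≈ 0.1957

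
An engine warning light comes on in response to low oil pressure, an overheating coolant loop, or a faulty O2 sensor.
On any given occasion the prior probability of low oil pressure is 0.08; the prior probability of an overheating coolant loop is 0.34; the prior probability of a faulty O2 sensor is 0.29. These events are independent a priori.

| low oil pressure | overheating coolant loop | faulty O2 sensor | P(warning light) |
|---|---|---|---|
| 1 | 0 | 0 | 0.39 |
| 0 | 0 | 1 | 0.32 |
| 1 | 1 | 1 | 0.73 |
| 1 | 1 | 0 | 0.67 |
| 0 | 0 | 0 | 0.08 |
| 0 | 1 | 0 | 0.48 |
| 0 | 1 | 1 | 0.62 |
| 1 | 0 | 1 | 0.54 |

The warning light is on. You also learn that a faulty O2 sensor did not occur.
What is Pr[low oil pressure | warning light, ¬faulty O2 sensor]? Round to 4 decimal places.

Pr[low oil pressure | warning light, ¬faulty O2 sensor] ≈ 0.1634

Enumerate the 4 (low oil pressure, overheating coolant loop) configurations and weight by the priors:
  P(warning light | ¬faulty O2 sensor) = 0.08×0.92×0.66 + 0.48×0.92×0.34 + 0.39×0.08×0.66 + 0.67×0.08×0.34
        = 0.048576 + 0.150144 + 0.020592 + 0.018224 = 0.237536
Configurations with low oil pressure contribute 0.038816, so
  P(low oil pressure | warning light, ¬faulty O2 sensor) = 0.038816 / 0.237536 ≈ 0.1634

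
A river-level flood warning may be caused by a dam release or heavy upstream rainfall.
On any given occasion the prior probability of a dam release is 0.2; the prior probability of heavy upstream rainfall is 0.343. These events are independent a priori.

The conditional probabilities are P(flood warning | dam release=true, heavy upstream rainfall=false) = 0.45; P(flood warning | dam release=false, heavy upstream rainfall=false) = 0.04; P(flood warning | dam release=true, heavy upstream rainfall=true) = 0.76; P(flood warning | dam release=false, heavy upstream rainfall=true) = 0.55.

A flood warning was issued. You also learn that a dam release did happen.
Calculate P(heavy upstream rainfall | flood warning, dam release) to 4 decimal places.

Enumerate both values of heavy upstream rainfall and weight by the priors:
  P(flood warning | dam release) = 0.45*0.657 + 0.76*0.343
        = 0.295650 + 0.260680 = 0.556330
The terms with heavy upstream rainfall present sum to 0.260680, so
  P(heavy upstream rainfall | flood warning, dam release) = 0.260680 / 0.556330 ≈ 0.4686

P(heavy upstream rainfall | flood warning, dam release) ≈ 0.4686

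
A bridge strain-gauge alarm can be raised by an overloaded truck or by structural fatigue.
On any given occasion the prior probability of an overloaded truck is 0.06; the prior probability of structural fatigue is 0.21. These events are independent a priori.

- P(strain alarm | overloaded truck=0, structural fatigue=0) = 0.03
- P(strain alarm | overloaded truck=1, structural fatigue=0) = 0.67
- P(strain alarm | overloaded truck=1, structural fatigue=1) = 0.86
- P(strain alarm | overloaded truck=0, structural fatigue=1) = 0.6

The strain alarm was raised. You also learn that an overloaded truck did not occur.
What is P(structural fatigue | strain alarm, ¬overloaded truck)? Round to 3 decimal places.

P(structural fatigue | strain alarm, ¬overloaded truck) ≈ 0.842

P(strain alarm | ¬overloaded truck) = 0.03*0.79 + 0.6*0.21 = 0.023700 + 0.126000 = 0.149700
Restricting to configurations with structural fatigue present: 0.6*0.21 = 0.126000.
So P(structural fatigue | strain alarm, ¬overloaded truck) = 0.126000/0.149700 ≈ 0.842.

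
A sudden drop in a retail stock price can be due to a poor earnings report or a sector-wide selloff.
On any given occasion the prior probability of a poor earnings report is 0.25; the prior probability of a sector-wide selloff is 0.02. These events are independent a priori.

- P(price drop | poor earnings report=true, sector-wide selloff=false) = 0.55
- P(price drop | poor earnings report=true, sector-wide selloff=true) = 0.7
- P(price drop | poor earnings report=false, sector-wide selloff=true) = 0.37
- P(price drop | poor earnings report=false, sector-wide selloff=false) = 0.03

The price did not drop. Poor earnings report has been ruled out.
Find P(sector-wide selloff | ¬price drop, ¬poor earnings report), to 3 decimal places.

P(sector-wide selloff | ¬price drop, ¬poor earnings report) ≈ 0.013

Weight on sector-wide selloff=true, given the evidence: 0.63×0.02 = 0.012600
The normalizing constant is 0.97×0.98 + 0.63×0.02 = 0.963200
P(sector-wide selloff | ¬price drop, ¬poor earnings report) = 0.012600/0.963200 ≈ 0.013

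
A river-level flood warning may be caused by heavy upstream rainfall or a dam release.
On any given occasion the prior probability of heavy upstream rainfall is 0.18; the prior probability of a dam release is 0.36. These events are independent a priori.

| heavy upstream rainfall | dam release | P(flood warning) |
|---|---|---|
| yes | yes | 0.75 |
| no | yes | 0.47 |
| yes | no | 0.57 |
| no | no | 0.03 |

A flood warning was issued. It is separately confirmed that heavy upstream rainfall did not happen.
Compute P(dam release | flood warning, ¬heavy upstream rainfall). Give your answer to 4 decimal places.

P(dam release | flood warning, ¬heavy upstream rainfall) ≈ 0.8981

By total probability over both values of dam release:
  P(flood warning | ¬heavy upstream rainfall) = 0.03·0.64 + 0.47·0.36
        = 0.019200 + 0.169200 = 0.188400
Configurations with dam release contribute 0.169200, so
  P(dam release | flood warning, ¬heavy upstream rainfall) = 0.169200 / 0.188400 ≈ 0.8981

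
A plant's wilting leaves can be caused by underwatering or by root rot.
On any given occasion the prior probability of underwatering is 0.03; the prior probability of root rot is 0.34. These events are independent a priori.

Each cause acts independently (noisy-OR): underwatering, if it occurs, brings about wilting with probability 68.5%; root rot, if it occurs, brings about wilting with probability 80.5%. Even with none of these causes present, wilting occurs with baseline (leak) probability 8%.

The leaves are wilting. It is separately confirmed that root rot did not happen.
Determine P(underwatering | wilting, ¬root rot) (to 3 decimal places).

Under noisy-OR, P(wilting | causes) = 1 − (1−0.08)·∏(1−qᵢ) over the active causes.
Enumerate both values of underwatering and weight by the priors:
  P(wilting | ¬root rot) = 0.08×0.97 + 0.7102×0.03
        = 0.077600 + 0.021306 = 0.098906
Configurations with underwatering contribute 0.021306, so
  P(underwatering | wilting, ¬root rot) = 0.021306 / 0.098906 ≈ 0.215

P(underwatering | wilting, ¬root rot) ≈ 0.215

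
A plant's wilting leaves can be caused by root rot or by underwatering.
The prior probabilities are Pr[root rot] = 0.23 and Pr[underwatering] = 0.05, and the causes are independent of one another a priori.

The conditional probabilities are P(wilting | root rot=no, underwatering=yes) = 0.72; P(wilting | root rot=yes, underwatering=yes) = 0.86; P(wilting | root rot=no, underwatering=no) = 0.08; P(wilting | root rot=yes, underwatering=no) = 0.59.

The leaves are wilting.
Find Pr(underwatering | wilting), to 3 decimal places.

Numerator (weight on configurations with underwatering): 0.027720 + 0.009890 = 0.037610
Denominator P(wilting): 0.08*0.77*0.95 + 0.72*0.77*0.05 + 0.59*0.23*0.95 + 0.86*0.23*0.05 = 0.225045
Posterior = 0.037610 / 0.225045 ≈ 0.167

Pr(underwatering | wilting) ≈ 0.167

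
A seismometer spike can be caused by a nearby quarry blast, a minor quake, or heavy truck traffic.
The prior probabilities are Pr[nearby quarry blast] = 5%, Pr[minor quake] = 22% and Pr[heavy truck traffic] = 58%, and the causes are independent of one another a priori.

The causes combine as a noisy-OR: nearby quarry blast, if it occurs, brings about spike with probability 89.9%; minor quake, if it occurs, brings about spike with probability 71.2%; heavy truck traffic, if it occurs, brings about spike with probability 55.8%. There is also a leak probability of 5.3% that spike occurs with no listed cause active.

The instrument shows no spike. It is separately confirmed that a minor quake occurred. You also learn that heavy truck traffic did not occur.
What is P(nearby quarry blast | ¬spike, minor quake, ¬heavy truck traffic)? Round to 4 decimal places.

P(nearby quarry blast | ¬spike, minor quake, ¬heavy truck traffic) ≈ 0.0053

Under noisy-OR, P(spike | causes) = 1 − (1−0.053)·∏(1−qᵢ) over the active causes.
By total probability over both values of nearby quarry blast:
  P(¬spike | minor quake, ¬heavy truck traffic) = 0.272736·0.95 + 0.027546·0.05
        = 0.259099 + 0.001377 = 0.260476
Keeping only the nearby quarry blast-present terms gives 0.001377, so
  P(nearby quarry blast | ¬spike, minor quake, ¬heavy truck traffic) = 0.001377 / 0.260476 ≈ 0.0053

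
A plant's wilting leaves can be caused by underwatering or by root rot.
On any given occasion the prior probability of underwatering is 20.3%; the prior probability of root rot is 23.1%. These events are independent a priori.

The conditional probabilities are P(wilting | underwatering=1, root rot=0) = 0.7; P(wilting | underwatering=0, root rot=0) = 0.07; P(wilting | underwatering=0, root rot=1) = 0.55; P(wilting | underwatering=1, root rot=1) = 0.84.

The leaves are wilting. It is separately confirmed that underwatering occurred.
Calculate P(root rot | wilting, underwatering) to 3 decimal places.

By total probability over both values of root rot:
  P(wilting | underwatering) = 0.7·0.769 + 0.84·0.231
        = 0.538300 + 0.194040 = 0.732340
Configurations with root rot contribute 0.194040, so
  P(root rot | wilting, underwatering) = 0.194040 / 0.732340 ≈ 0.265

P(root rot | wilting, underwatering) ≈ 0.265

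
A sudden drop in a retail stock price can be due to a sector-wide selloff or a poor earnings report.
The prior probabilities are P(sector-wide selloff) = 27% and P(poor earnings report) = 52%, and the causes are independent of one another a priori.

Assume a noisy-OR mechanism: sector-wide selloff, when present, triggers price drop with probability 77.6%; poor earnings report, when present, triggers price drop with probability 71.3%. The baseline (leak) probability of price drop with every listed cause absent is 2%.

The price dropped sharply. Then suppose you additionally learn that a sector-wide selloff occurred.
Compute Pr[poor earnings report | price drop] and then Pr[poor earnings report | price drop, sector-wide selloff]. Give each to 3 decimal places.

Under noisy-OR, P(price drop | causes) = 1 − (1−0.02)·∏(1−qᵢ) over the active causes.
Sum P(price drop|·) weighted by the priors over the 4 (sector-wide selloff, poor earnings report) configurations:
  P(price drop) = 0.02*0.73*0.48 + 0.71874*0.73*0.52 + 0.78048*0.27*0.48 + 0.936998*0.27*0.52
        = 0.007008 + 0.272834 + 0.101150 + 0.131555 = 0.512547
Configurations with poor earnings report contribute 0.404389, so
  P(poor earnings report | price drop) = 0.404389 / 0.512547 ≈ 0.789

Now also conditioning on sector-wide selloff=true:
For the numerator, keep only poor earnings report=true terms: 0.936998·0.52 = 0.487239
Normalizer over all consistent configurations: 0.78048·0.48 + 0.936998·0.52 = 0.861869
Posterior = 0.487239 / 0.861869 ≈ 0.565

Pr[poor earnings report | price drop] ≈ 0.789; Pr[poor earnings report | price drop, sector-wide selloff] ≈ 0.565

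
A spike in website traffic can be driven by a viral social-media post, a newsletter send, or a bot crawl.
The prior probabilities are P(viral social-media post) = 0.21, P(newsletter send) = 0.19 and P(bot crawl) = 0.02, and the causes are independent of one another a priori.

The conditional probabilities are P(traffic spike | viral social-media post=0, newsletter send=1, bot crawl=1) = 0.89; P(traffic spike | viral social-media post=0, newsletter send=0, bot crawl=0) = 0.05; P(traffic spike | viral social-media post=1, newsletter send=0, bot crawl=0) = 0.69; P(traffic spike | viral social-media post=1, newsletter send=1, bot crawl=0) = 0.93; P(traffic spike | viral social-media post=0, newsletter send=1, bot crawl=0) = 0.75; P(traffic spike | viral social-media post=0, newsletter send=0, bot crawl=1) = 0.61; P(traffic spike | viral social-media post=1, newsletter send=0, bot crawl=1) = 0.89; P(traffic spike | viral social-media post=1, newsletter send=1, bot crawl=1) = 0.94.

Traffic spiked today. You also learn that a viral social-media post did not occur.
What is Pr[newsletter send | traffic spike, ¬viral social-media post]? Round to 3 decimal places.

P(traffic spike | ¬viral social-media post) = 0.05*0.81*0.98 + 0.61*0.81*0.02 + 0.75*0.19*0.98 + 0.89*0.19*0.02 = 0.039690 + 0.009882 + 0.139650 + 0.003382 = 0.192604
Restricting to configurations with newsletter send present: 0.139650 + 0.003382 = 0.143032.
P(newsletter send | traffic spike, ¬viral social-media post) = 0.143032 / 0.192604 ≈ 0.743

Pr[newsletter send | traffic spike, ¬viral social-media post] ≈ 0.743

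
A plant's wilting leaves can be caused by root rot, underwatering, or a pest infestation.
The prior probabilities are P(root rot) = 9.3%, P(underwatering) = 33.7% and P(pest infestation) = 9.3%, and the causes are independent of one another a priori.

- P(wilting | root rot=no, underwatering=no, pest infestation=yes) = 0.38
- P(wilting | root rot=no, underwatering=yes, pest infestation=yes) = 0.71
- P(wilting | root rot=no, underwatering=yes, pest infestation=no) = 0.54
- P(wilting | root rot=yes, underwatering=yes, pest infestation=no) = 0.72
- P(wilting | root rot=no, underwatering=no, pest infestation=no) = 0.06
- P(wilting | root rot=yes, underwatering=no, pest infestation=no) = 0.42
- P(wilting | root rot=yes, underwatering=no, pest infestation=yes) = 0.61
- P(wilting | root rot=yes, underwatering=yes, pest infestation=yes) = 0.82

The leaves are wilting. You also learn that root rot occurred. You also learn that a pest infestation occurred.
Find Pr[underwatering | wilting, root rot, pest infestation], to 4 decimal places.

Pr[underwatering | wilting, root rot, pest infestation] ≈ 0.4059

Enumerate both values of underwatering and weight by the priors:
  P(wilting | root rot, pest infestation) = 0.61·0.663 + 0.82·0.337
        = 0.404430 + 0.276340 = 0.680770
The terms with underwatering present sum to 0.276340, so
  P(underwatering | wilting, root rot, pest infestation) = 0.276340 / 0.680770 ≈ 0.4059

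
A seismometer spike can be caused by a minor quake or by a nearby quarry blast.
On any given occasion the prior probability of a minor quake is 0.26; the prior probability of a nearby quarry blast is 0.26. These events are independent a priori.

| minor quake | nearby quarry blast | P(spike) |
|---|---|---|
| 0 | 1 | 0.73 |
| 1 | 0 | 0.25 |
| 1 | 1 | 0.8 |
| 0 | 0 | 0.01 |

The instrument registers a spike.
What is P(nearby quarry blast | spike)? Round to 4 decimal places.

By total probability over the 4 (minor quake, nearby quarry blast) configurations:
  P(spike) = 0.01×0.74×0.74 + 0.73×0.74×0.26 + 0.25×0.26×0.74 + 0.8×0.26×0.26
        = 0.005476 + 0.140452 + 0.048100 + 0.054080 = 0.248108
Configurations with nearby quarry blast contribute 0.194532, so
  P(nearby quarry blast | spike) = 0.194532 / 0.248108 ≈ 0.7841

P(nearby quarry blast | spike) ≈ 0.7841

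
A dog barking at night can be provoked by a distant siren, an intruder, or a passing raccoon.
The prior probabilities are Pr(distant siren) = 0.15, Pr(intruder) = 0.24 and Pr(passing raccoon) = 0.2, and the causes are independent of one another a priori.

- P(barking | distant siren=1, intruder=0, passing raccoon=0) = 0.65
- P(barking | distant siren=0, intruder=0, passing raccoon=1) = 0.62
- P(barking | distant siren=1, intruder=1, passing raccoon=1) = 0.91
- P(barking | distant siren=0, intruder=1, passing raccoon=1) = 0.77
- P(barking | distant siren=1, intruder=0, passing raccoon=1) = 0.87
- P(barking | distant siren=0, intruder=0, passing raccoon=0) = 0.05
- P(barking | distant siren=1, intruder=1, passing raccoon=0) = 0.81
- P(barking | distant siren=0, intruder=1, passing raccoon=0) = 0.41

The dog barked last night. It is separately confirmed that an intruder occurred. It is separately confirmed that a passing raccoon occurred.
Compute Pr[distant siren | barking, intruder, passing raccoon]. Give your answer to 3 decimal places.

Pr[distant siren | barking, intruder, passing raccoon] ≈ 0.173

For the numerator, keep only distant siren=true terms: 0.91×0.15 = 0.136500
Normalizer over all consistent configurations: 0.77×0.85 + 0.91×0.15 = 0.791000
P(distant siren | barking, intruder, passing raccoon) = 0.136500/0.791000 ≈ 0.173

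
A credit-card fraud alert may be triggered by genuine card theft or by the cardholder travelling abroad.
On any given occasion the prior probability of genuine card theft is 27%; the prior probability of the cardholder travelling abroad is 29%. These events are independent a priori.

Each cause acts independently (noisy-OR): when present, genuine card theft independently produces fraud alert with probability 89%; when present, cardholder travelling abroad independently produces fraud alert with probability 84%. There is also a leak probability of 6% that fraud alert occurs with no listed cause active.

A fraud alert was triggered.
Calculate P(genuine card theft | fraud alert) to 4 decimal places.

P(genuine card theft | fraud alert) ≈ 0.5412

Under noisy-OR, P(fraud alert | causes) = 1 − (1−0.06)·∏(1−qᵢ) over the active causes.
P(fraud alert) = 0.06*0.73*0.71 + 0.8496*0.73*0.29 + 0.8966*0.27*0.71 + 0.983456*0.27*0.29 = 0.031098 + 0.179860 + 0.171878 + 0.077005 = 0.459841
The genuine card theft-present share is 0.171878 + 0.077005 = 0.248883.
P(genuine card theft | fraud alert) = 0.248883 / 0.459841 ≈ 0.5412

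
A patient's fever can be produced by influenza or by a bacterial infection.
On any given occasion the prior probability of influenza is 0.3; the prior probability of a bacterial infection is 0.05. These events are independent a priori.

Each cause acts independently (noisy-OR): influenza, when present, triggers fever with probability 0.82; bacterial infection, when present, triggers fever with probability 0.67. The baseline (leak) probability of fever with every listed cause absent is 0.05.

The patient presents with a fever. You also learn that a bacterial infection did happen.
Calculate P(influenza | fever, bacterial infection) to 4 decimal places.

Under noisy-OR, P(fever | causes) = 1 − (1−0.05)·∏(1−qᵢ) over the active causes.
P(fever | bacterial infection) = 0.6865·0.7 + 0.94357·0.3 = 0.480550 + 0.283071 = 0.763621
Of this, 0.283071 comes from 0.94357·0.3 (the influenza=true cases).
P(influenza | fever, bacterial infection) = 0.283071 / 0.763621 ≈ 0.3707

P(influenza | fever, bacterial infection) ≈ 0.3707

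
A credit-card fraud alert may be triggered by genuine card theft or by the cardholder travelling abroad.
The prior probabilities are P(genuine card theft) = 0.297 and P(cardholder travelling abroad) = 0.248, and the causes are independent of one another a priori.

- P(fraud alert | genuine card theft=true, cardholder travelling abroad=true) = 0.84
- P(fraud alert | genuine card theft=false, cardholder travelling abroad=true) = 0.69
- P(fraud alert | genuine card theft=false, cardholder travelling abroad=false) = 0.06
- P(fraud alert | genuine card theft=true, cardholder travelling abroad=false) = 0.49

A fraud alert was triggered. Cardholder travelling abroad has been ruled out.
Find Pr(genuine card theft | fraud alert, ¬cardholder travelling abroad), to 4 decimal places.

Pr(genuine card theft | fraud alert, ¬cardholder travelling abroad) ≈ 0.7753

Sum P(fraud alert|·) weighted by the priors over both values of genuine card theft:
  P(fraud alert | ¬cardholder travelling abroad) = 0.06·0.703 + 0.49·0.297
        = 0.042180 + 0.145530 = 0.187710
Keeping only the genuine card theft-present terms gives 0.145530, so
  P(genuine card theft | fraud alert, ¬cardholder travelling abroad) = 0.145530 / 0.187710 ≈ 0.7753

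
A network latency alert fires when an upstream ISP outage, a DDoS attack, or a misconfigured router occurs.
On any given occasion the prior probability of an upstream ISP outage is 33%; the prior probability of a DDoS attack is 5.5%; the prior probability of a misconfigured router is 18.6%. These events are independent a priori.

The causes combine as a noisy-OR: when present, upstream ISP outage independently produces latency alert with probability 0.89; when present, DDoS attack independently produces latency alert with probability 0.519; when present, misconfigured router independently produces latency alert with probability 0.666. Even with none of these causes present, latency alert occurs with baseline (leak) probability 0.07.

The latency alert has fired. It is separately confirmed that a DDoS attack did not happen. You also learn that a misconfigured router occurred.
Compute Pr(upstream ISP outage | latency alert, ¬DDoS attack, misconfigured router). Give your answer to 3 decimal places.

Under noisy-OR, P(latency alert | causes) = 1 − (1−0.07)·∏(1−qᵢ) over the active causes.
P(latency alert | ¬DDoS attack, misconfigured router) = 0.68938*0.67 + 0.965832*0.33 = 0.461885 + 0.318725 = 0.780610
Of this, 0.318725 comes from 0.965832*0.33 (the upstream ISP outage=true cases).
P(upstream ISP outage | latency alert, ¬DDoS attack, misconfigured router) = 0.318725 / 0.780610 ≈ 0.408

Pr(upstream ISP outage | latency alert, ¬DDoS attack, misconfigured router) ≈ 0.408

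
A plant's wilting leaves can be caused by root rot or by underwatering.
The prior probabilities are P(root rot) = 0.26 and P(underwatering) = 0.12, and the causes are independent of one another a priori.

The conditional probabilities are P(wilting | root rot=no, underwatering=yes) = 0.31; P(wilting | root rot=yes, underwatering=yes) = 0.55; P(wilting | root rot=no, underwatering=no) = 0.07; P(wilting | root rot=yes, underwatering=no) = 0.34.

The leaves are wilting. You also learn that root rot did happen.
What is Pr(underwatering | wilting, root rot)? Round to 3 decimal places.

P(wilting | root rot) = 0.34*0.88 + 0.55*0.12 = 0.299200 + 0.066000 = 0.365200
Restricting to configurations with underwatering present: 0.55*0.12 = 0.066000.
Hence the posterior is 0.066000/0.365200 ≈ 0.181.

Pr(underwatering | wilting, root rot) ≈ 0.181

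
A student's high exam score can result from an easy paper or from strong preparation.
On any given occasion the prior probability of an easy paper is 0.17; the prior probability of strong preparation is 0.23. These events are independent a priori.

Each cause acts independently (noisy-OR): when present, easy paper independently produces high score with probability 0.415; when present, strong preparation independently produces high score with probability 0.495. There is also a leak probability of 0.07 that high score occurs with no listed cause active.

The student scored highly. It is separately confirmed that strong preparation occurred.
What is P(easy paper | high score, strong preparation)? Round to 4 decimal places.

Under noisy-OR, P(high score | causes) = 1 − (1−0.07)·∏(1−qᵢ) over the active causes.
Enumerate both values of easy paper and weight by the priors:
  P(high score | strong preparation) = 0.53035×0.83 + 0.725255×0.17
        = 0.440190 + 0.123293 = 0.563483
The terms with easy paper present sum to 0.123293, so
  P(easy paper | high score, strong preparation) = 0.123293 / 0.563483 ≈ 0.2188

P(easy paper | high score, strong preparation) ≈ 0.2188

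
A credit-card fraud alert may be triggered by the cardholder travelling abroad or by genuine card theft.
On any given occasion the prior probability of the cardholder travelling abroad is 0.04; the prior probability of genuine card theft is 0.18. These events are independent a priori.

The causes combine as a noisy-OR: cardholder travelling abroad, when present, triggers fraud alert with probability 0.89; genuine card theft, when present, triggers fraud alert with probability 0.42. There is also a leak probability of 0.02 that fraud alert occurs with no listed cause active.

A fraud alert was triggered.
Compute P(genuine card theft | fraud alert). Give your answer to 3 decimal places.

P(genuine card theft | fraud alert) ≈ 0.644

Under noisy-OR, P(fraud alert | causes) = 1 − (1−0.02)·∏(1−qᵢ) over the active causes.
By total probability over the 4 (cardholder travelling abroad, genuine card theft) configurations:
  P(fraud alert) = 0.02·0.96·0.82 + 0.4316·0.96·0.18 + 0.8922·0.04·0.82 + 0.937476·0.04·0.18
        = 0.015744 + 0.074580 + 0.029264 + 0.006750 = 0.126338
The terms with genuine card theft present sum to 0.081330, so
  P(genuine card theft | fraud alert) = 0.081330 / 0.126338 ≈ 0.644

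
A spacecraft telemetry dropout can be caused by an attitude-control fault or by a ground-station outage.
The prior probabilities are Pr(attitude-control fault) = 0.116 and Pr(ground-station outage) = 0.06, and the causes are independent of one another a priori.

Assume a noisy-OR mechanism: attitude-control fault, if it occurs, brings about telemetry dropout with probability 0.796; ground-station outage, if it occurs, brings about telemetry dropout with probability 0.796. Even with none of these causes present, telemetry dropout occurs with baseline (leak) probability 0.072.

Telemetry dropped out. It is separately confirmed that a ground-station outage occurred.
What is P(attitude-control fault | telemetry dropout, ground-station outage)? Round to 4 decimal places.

Under noisy-OR, P(telemetry dropout | causes) = 1 − (1−0.072)·∏(1−qᵢ) over the active causes.
Weight on attitude-control fault=true, given the evidence: 0.96138·0.116 = 0.111520
Denominator P(telemetry dropout | ground-station outage): 0.810688·0.884 + 0.96138·0.116 = 0.828168
Posterior = 0.111520 / 0.828168 ≈ 0.1347

P(attitude-control fault | telemetry dropout, ground-station outage) ≈ 0.1347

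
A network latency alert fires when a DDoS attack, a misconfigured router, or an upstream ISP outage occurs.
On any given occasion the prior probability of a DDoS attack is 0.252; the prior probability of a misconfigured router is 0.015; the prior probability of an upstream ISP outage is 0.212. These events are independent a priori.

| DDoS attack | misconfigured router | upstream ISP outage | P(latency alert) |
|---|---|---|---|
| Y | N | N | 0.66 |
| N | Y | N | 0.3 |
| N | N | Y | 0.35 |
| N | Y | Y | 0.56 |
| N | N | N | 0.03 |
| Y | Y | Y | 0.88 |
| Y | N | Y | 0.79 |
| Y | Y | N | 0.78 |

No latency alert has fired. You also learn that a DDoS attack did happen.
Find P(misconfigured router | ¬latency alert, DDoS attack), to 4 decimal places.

P(misconfigured router | ¬latency alert, DDoS attack) ≈ 0.0096

Weight on misconfigured router=true, given the evidence: 0.002600 + 0.000382 = 0.002982
The normalizing constant is 0.34×0.985×0.788 + 0.21×0.985×0.212 + 0.22×0.015×0.788 + 0.12×0.015×0.212 = 0.310735
Posterior = 0.002982 / 0.310735 ≈ 0.0096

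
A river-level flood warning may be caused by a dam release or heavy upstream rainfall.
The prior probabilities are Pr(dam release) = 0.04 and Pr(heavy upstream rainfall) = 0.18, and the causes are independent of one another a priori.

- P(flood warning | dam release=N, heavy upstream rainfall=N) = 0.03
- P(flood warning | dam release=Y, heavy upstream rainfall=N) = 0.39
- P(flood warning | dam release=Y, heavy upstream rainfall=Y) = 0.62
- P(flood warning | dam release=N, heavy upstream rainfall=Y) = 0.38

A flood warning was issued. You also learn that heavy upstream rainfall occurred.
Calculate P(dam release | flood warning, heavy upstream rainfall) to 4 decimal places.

P(dam release | flood warning, heavy upstream rainfall) ≈ 0.0637

By total probability over both values of dam release:
  P(flood warning | heavy upstream rainfall) = 0.38·0.96 + 0.62·0.04
        = 0.364800 + 0.024800 = 0.389600
Configurations with dam release contribute 0.024800, so
  P(dam release | flood warning, heavy upstream rainfall) = 0.024800 / 0.389600 ≈ 0.0637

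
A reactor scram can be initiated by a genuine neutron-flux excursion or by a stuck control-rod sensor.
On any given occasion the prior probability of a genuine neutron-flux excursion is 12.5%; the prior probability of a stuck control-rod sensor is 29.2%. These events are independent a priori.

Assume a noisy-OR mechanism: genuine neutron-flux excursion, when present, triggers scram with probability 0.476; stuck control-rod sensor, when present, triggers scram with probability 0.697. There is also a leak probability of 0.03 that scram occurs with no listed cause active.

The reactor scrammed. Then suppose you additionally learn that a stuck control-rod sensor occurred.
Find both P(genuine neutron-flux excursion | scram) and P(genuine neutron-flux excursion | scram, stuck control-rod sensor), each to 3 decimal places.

Under noisy-OR, P(scram | causes) = 1 − (1−0.03)·∏(1−qᵢ) over the active causes.
P(scram) = 0.03×0.875×0.708 + 0.70609×0.875×0.292 + 0.49172×0.125×0.708 + 0.845991×0.125×0.292 = 0.018585 + 0.180406 + 0.043517 + 0.030879 = 0.273387
Of this, 0.074396 comes from 0.043517 + 0.030879 (the genuine neutron-flux excursion=true cases).
Hence the posterior is 0.074396/0.273387 ≈ 0.272.

With the extra evidence:
P(scram | stuck control-rod sensor) = 0.70609×0.875 + 0.845991×0.125 = 0.617829 + 0.105749 = 0.723578
Restricting to configurations with genuine neutron-flux excursion present: 0.845991×0.125 = 0.105749.
Hence the posterior is 0.105749/0.723578 ≈ 0.146.
Conditioning on stuck control-rod sensor lowers the posterior on genuine neutron-flux excursion: the classic explaining-away effect in a common-effect structure.

P(genuine neutron-flux excursion | scram) ≈ 0.272; P(genuine neutron-flux excursion | scram, stuck control-rod sensor) ≈ 0.146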